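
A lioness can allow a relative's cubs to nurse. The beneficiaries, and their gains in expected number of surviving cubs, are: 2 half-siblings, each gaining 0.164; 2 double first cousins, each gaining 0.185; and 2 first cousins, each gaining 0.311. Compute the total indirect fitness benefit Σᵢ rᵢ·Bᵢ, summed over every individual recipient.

0.25225

r to a half-sibling = 0.25 (half-sibs share one parent — one path of length 2: r = (1/2)^2 = 1/4).
r to a double first cousin = 1/4 (double first cousins share both grandparent pairs — four paths of length 4: r = 4·(1/2)^4 = 1/4).
r to a first cousin = 0.125 (first cousins share one grandparent pair — two paths of length 4: r = 2·(1/2)^4 = 1/8).
Summing one r·B term per recipient: 2·0.25·0.164 + 2·0.25·0.185 + 2·0.125·0.311 = 0.25225.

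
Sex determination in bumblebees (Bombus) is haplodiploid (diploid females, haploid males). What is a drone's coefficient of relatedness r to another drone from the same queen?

0.5

Haploid brothers each carry a random half of the queen's diploid genome, so on average they share half: r = 1/2.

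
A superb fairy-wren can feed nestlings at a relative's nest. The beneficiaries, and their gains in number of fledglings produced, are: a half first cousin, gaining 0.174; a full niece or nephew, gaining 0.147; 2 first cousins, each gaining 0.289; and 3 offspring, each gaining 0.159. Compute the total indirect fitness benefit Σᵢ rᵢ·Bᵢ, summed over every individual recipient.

r to a half first cousin = 1/16 (half first cousins share one grandparent — one path of length 4: r = (1/2)^4 = 1/16).
r to a full niece or nephew = 1/4 (full aunt/uncle↔niece/nephew: two paths of length 3 through the shared grandparent pair: r = 2·(1/2)^3 = 1/4).
r to a first cousin = 1/8 (first cousins share one grandparent pair — two paths of length 4: r = 2·(1/2)^4 = 1/8).
r to an offspring = 0.5 (one parent–offspring link: r = (1/2)^1 = 1/2).
Summing one r·B term per recipient: 1·0.0625·0.174 + 1·0.25·0.147 + 2·0.125·0.289 + 3·0.5·0.159 = 0.358375.

0.358375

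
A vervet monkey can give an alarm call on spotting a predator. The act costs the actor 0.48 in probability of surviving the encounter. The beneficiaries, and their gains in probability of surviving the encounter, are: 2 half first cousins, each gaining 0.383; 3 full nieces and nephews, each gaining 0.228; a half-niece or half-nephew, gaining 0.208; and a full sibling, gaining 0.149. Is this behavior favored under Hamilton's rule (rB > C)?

No

Hamilton's rule: the trait is favored when the sum of r·B over every recipient exceeds the actor's cost C.
r to a half first cousin = 0.0625 (half first cousins share one grandparent — one path of length 4: r = (1/2)^4 = 1/16).
r to a full niece or nephew = 1/4 (full aunt/uncle↔niece/nephew: two paths of length 3 through the shared grandparent pair: r = 2·(1/2)^3 = 1/4).
r to a half-niece or half-nephew = 1/8 (half-aunt/uncle↔niece/nephew: one path of length 3: r = (1/2)^3 = 1/8).
r to a full sibling = 1/2 (full sibs share both parents — two paths of length 2: r = 2·(1/2)^2 = 1/2).
Summing one r·B term per recipient: 2·0.0625·0.383 + 3·0.25·0.228 + 1·0.125·0.208 + 1·0.5·0.149 = 0.319375.
0.319375 < 0.48: the indirect benefit is less than the cost.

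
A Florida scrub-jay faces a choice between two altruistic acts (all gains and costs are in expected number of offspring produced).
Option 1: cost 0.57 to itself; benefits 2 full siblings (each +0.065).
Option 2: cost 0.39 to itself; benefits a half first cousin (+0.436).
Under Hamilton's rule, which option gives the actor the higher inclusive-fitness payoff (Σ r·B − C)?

Option 2

Option 1: r to a full sibling = 0.5.
Option 1: Σ r·B − C = (2·0.5·0.065) − 0.57 = -0.505.
Option 2: r to a half first cousin = 0.0625.
Option 2: Σ r·B − C = (1·0.0625·0.436) − 0.39 = -0.36275.
Option 2 has the higher net inclusive-fitness payoff.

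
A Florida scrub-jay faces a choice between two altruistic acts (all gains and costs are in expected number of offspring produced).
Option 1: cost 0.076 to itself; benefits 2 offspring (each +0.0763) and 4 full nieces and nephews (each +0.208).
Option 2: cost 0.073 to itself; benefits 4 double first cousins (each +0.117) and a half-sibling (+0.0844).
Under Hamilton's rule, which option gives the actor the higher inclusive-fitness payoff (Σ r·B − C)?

Option 1: r to an offspring = 0.5.
Option 1: r to a full niece or nephew = 0.25.
Option 1: Σ r·B − C = (2·0.5·0.0763 + 4·0.25·0.208) − 0.076 = 0.2083.
Option 2: r to a double first cousin = 0.25.
Option 2: r to a half-sibling = 0.25.
Option 2: Σ r·B − C = (4·0.25·0.117 + 1·0.25·0.0844) − 0.073 = 0.0651.
Option 1 has the higher net inclusive-fitness payoff.

Option 1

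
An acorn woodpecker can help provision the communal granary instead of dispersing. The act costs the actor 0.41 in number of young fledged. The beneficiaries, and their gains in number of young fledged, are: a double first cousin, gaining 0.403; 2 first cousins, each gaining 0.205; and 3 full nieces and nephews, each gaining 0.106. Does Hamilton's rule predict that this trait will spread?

No

Hamilton's rule: the trait is favored when the sum of r·B over every recipient exceeds the actor's cost C.
r to a double first cousin = 0.25 (double first cousins share both grandparent pairs — four paths of length 4: r = 4·(1/2)^4 = 1/4).
r to a first cousin = 0.125 (first cousins share one grandparent pair — two paths of length 4: r = 2·(1/2)^4 = 1/8).
r to a full niece or nephew = 1/4 (full aunt/uncle↔niece/nephew: two paths of length 3 through the shared grandparent pair: r = 2·(1/2)^3 = 1/4).
Summing one r·B term per recipient: 1·0.25·0.403 + 2·0.125·0.205 + 3·0.25·0.106 = 0.2315.
0.2315 < 0.41: the indirect benefit is less than the cost.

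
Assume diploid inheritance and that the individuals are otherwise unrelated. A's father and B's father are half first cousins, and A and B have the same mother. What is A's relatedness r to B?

Wright's path rule: contributions from independent ancestry routes add.
A and B are related in two ways: half second cousins through their fathers (r = 1/64) and half-sibs through their shared mother (r = 1/4).
r = 1/64 + 1/4 = 17/64 = 0.265625.

0.265625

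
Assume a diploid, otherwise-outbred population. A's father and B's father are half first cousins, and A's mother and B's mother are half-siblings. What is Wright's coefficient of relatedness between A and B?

0.078125

Independent pedigree routes through distinct common ancestors add.
A and B are related in two ways: half second cousins through their fathers (r = 1/64) and half first cousins through their mothers (r = 1/16).
r = 1/64 + 1/16 = 5/64 = 0.078125.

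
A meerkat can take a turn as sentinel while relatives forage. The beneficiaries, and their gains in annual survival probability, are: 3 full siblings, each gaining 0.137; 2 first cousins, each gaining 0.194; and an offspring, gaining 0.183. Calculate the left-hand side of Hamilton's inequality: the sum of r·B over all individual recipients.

0.3455

r to a full sibling = 1/2 (full sibs share both parents — two paths of length 2: r = 2·(1/2)^2 = 1/2).
r to a first cousin = 0.125 (first cousins share one grandparent pair — two paths of length 4: r = 2·(1/2)^4 = 1/8).
r to an offspring = 0.5 (one parent–offspring link: r = (1/2)^1 = 1/2).
Summing one r·B term per recipient: 3·0.5·0.137 + 2·0.125·0.194 + 1·0.5·0.183 = 0.3455.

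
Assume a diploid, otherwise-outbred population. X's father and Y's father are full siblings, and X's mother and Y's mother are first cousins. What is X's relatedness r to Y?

0.15625

Independent pedigree routes through distinct common ancestors add.
X and Y are related in two ways: first cousins through their fathers (r = 1/8) and second cousins through their mothers (r = 1/32).
r = 1/8 + 1/32 = 0.15625.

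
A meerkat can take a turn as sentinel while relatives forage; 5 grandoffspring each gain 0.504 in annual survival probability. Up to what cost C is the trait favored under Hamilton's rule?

0.63

r to a grandoffspring = 1/4 (two parent–offspring links: r = (1/2)^2 = 1/4).
Hamilton's rule: n·r·B > C, so the trait is favored while C < n·r·B = 5·0.25·0.504 = 0.63.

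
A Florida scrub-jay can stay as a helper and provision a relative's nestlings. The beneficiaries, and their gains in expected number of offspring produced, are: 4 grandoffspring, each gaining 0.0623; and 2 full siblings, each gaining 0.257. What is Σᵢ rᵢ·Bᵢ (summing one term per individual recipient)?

0.3193

r to a grandoffspring = 1/4 (two parent–offspring links: r = (1/2)^2 = 1/4).
r to a full sibling = 1/2 (full sibs share both parents — two paths of length 2: r = 2·(1/2)^2 = 1/2).
Summing one r·B term per recipient: 4·0.25·0.0623 + 2·0.5·0.257 = 0.3193.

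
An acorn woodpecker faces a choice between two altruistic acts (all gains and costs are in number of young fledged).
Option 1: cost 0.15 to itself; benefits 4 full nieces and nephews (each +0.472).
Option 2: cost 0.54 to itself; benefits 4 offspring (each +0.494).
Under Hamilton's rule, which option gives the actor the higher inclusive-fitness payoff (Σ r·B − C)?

Option 2

Option 1: r to a full niece or nephew = 0.25.
Option 1: Σ r·B − C = (4·0.25·0.472) − 0.15 = 0.322.
Option 2: r to an offspring = 0.5.
Option 2: Σ r·B − C = (4·0.5·0.494) − 0.54 = 0.448.
Option 2 has the higher net inclusive-fitness payoff.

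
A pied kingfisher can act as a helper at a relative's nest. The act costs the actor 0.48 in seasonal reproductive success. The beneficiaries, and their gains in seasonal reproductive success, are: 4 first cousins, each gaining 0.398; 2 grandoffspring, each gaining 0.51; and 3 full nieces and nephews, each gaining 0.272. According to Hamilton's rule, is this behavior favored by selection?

Yes

Hamilton's rule: the trait is favored when the sum of r·B over every recipient exceeds the actor's cost C.
r to a first cousin = 1/8 (first cousins share one grandparent pair — two paths of length 4: r = 2·(1/2)^4 = 1/8).
r to a grandoffspring = 1/4 (two parent–offspring links: r = (1/2)^2 = 1/4).
r to a full niece or nephew = 1/4 (full aunt/uncle↔niece/nephew: two paths of length 3 through the shared grandparent pair: r = 2·(1/2)^3 = 1/4).
Summing one r·B term per recipient: 4·0.125·0.398 + 2·0.25·0.51 + 3·0.25·0.272 = 0.658.
0.658 > 0.48: the indirect benefit exceeds the cost.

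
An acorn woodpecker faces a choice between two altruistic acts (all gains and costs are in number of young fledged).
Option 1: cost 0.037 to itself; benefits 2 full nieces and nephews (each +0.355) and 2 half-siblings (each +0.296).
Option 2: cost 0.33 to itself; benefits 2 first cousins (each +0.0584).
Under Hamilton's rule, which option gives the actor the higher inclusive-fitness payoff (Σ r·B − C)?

Option 1: r to a full niece or nephew = 0.25.
Option 1: r to a half-sibling = 0.25.
Option 1: Σ r·B − C = (2·0.25·0.355 + 2·0.25·0.296) − 0.037 = 0.2885.
Option 2: r to a first cousin = 0.125.
Option 2: Σ r·B − C = (2·0.125·0.0584) − 0.33 = -0.3154.
Option 1 has the higher net inclusive-fitness payoff.

Option 1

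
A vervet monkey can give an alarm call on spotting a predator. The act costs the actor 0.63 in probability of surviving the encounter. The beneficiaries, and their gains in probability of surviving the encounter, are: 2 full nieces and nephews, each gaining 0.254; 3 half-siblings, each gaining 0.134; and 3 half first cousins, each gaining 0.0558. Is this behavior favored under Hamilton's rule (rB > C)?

No

Hamilton's rule: the trait is favored when the sum of r·B over every recipient exceeds the actor's cost C.
r to a full niece or nephew = 1/4 (full aunt/uncle↔niece/nephew: two paths of length 3 through the shared grandparent pair: r = 2·(1/2)^3 = 1/4).
r to a half-sibling = 0.25 (half-sibs share one parent — one path of length 2: r = (1/2)^2 = 1/4).
r to a half first cousin = 1/16 (half first cousins share one grandparent — one path of length 4: r = (1/2)^4 = 1/16).
Summing one r·B term per recipient: 2·0.25·0.254 + 3·0.25·0.134 + 3·0.0625·0.0558 = 0.2379625.
0.2379625 < 0.63: the indirect benefit is less than the cost.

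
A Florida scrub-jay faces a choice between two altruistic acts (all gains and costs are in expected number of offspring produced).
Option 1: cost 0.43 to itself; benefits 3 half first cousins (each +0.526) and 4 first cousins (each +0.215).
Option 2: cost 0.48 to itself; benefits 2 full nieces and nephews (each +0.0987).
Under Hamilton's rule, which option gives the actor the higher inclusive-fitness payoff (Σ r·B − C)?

Option 1: r to a half first cousin = 0.0625.
Option 1: r to a first cousin = 0.125.
Option 1: Σ r·B − C = (3·0.0625·0.526 + 4·0.125·0.215) − 0.43 = -0.223875.
Option 2: r to a full niece or nephew = 0.25.
Option 2: Σ r·B − C = (2·0.25·0.0987) − 0.48 = -0.43065.
Option 1 has the higher net inclusive-fitness payoff.

Option 1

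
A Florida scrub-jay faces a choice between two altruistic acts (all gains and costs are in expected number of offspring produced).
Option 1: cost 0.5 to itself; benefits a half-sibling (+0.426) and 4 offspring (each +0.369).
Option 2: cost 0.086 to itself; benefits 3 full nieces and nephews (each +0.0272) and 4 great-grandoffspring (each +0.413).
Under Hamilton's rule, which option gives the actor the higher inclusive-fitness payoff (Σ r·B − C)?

Option 1

Option 1: r to a half-sibling = 0.25.
Option 1: r to an offspring = 0.5.
Option 1: Σ r·B − C = (1·0.25·0.426 + 4·0.5·0.369) − 0.5 = 0.3445.
Option 2: r to a full niece or nephew = 0.25.
Option 2: r to a great-grandoffspring = 0.125.
Option 2: Σ r·B − C = (3·0.25·0.0272 + 4·0.125·0.413) − 0.086 = 0.1409.
Option 1 has the higher net inclusive-fitness payoff.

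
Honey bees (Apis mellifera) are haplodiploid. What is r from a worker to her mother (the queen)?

One meiotic link between diploid queen and diploid daughter: r = 1/2.

0.5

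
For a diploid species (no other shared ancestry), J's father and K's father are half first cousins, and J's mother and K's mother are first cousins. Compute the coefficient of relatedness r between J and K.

Relatedness sums over independent paths through distinct common ancestors.
J and K are related in two ways: half second cousins through their fathers (r = 1/64) and second cousins through their mothers (r = 1/32).
r = 1/64 + 1/32 = 3/64 = 0.046875.

0.046875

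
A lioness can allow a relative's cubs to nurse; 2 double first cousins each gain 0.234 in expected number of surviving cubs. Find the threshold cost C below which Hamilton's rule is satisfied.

r to a double first cousin = 0.25 (double first cousins share both grandparent pairs — four paths of length 4: r = 4·(1/2)^4 = 1/4).
Hamilton's rule: n·r·B > C, so the trait is favored while C < n·r·B = 2·0.25·0.234 = 0.117.

0.117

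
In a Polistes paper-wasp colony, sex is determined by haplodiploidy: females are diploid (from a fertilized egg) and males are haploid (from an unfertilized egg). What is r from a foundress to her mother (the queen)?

0.5

One meiotic link between diploid queen and diploid daughter: r = 1/2.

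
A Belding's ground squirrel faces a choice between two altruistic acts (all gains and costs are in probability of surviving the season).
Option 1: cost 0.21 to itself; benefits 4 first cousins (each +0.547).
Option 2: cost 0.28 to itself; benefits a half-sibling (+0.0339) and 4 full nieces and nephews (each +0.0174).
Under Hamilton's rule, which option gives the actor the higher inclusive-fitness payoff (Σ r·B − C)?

Option 1: r to a first cousin = 0.125.
Option 1: Σ r·B − C = (4·0.125·0.547) − 0.21 = 0.0635.
Option 2: r to a half-sibling = 0.25.
Option 2: r to a full niece or nephew = 0.25.
Option 2: Σ r·B − C = (1·0.25·0.0339 + 4·0.25·0.0174) − 0.28 = -0.254125.
Option 1 has the higher net inclusive-fitness payoff.

Option 1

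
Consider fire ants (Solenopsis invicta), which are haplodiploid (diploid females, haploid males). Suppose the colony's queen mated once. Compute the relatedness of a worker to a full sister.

Haplodiploid full sisters inherit their father's entire haploid genome identically (contributing 1/2) and on average half of their mother's contribution (1/2 · 1/2 = 1/4); r = 1/2 + 1/4 = 3/4.

0.75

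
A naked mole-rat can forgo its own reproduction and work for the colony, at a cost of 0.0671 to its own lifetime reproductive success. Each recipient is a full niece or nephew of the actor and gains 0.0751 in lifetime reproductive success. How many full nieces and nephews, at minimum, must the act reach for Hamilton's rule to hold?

r to a full niece or nephew = 0.25 (full aunt/uncle↔niece/nephew: two paths of length 3 through the shared grandparent pair: r = 2·(1/2)^3 = 1/4).
Hamilton's rule: n·r·B > C  ⇒  n > C/(r·B) = 0.0671/(0.25·0.0751) = 3.574.
The smallest integer exceeding 3.574 is 4.

4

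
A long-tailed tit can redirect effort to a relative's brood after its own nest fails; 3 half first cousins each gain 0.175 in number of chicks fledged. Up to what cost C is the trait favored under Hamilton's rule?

0.0328125

r to a half first cousin = 0.0625 (half first cousins share one grandparent — one path of length 4: r = (1/2)^4 = 1/16).
Hamilton's rule: n·r·B > C, so the trait is favored while C < n·r·B = 3·0.0625·0.175 = 0.0328125.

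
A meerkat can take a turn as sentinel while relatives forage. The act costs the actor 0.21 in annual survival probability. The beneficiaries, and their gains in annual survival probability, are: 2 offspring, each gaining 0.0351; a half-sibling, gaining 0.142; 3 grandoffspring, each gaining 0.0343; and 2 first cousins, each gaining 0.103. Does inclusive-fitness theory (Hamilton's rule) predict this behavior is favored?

No

Hamilton's rule: the trait is favored when the sum of r·B over every recipient exceeds the actor's cost C.
r to an offspring = 0.5 (one parent–offspring link: r = (1/2)^1 = 1/2).
r to a half-sibling = 0.25 (half-sibs share one parent — one path of length 2: r = (1/2)^2 = 1/4).
r to a grandoffspring = 0.25 (two parent–offspring links: r = (1/2)^2 = 1/4).
r to a first cousin = 0.125 (first cousins share one grandparent pair — two paths of length 4: r = 2·(1/2)^4 = 1/8).
Summing one r·B term per recipient: 2·0.5·0.0351 + 1·0.25·0.142 + 3·0.25·0.0343 + 2·0.125·0.103 = 0.122075.
0.122075 < 0.21: the indirect benefit is less than the cost.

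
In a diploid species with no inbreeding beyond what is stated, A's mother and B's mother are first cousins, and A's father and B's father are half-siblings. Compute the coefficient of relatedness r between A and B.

0.09375

Independent pedigree routes through distinct common ancestors add.
A and B are related in two ways: second cousins through their mothers (r = 1/32) and half first cousins through their fathers (r = 1/16).
r = 1/32 + 1/16 = 0.09375.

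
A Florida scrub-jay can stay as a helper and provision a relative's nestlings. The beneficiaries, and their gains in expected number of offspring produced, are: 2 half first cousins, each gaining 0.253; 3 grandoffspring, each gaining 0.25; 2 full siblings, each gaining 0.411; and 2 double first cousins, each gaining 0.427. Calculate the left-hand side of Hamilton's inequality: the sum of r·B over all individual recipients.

r to a half first cousin = 1/16 (half first cousins share one grandparent — one path of length 4: r = (1/2)^4 = 1/16).
r to a grandoffspring = 1/4 (two parent–offspring links: r = (1/2)^2 = 1/4).
r to a full sibling = 0.5 (full sibs share both parents — two paths of length 2: r = 2·(1/2)^2 = 1/2).
r to a double first cousin = 0.25 (double first cousins share both grandparent pairs — four paths of length 4: r = 4·(1/2)^4 = 1/4).
Summing one r·B term per recipient: 2·0.0625·0.253 + 3·0.25·0.25 + 2·0.5·0.411 + 2·0.25·0.427 = 0.843625.

0.843625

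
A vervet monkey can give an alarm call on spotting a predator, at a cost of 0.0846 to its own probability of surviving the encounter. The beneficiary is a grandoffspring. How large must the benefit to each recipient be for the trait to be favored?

0.3384

r to a grandoffspring = 1/4 (two parent–offspring links: r = (1/2)^2 = 1/4).
Hamilton's rule with n recipients of equal r: n·r·B > C, so B > C/(n·r) = 0.0846/(1·0.25) = 0.3384.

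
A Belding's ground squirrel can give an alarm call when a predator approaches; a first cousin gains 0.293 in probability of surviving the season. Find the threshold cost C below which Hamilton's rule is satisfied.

0.036625

r to a first cousin = 1/8 (first cousins share one grandparent pair — two paths of length 4: r = 2·(1/2)^4 = 1/8).
Hamilton's rule: n·r·B > C, so the trait is favored while C < n·r·B = 1·0.125·0.293 = 0.036625.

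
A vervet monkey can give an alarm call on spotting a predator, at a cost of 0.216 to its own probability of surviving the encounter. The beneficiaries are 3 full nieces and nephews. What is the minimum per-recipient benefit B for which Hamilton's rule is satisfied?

0.288

r to a full niece or nephew = 1/4 (full aunt/uncle↔niece/nephew: two paths of length 3 through the shared grandparent pair: r = 2·(1/2)^3 = 1/4).
Hamilton's rule with n recipients of equal r: n·r·B > C, so B > C/(n·r) = 0.216/(3·0.25) = 0.288.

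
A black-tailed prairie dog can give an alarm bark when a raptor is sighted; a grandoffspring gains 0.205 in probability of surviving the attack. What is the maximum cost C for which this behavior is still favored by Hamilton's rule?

r to a grandoffspring = 1/4 (two parent–offspring links: r = (1/2)^2 = 1/4).
Hamilton's rule: n·r·B > C, so the trait is favored while C < n·r·B = 1·0.25·0.205 = 0.05125.

0.05125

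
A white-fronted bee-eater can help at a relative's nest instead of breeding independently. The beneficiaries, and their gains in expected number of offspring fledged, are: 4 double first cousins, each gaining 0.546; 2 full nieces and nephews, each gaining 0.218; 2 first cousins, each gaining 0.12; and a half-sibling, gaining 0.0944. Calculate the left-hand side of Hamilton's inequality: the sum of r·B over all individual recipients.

0.7086

r to a double first cousin = 0.25 (double first cousins share both grandparent pairs — four paths of length 4: r = 4·(1/2)^4 = 1/4).
r to a full niece or nephew = 0.25 (full aunt/uncle↔niece/nephew: two paths of length 3 through the shared grandparent pair: r = 2·(1/2)^3 = 1/4).
r to a first cousin = 1/8 (first cousins share one grandparent pair — two paths of length 4: r = 2·(1/2)^4 = 1/8).
r to a half-sibling = 1/4 (half-sibs share one parent — one path of length 2: r = (1/2)^2 = 1/4).
Summing one r·B term per recipient: 4·0.25·0.546 + 2·0.25·0.218 + 2·0.125·0.12 + 1·0.25·0.0944 = 0.7086.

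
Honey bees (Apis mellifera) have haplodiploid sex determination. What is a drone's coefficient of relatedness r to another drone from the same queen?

Haploid brothers each carry a random half of the queen's diploid genome, so on average they share half: r = 1/2.

0.5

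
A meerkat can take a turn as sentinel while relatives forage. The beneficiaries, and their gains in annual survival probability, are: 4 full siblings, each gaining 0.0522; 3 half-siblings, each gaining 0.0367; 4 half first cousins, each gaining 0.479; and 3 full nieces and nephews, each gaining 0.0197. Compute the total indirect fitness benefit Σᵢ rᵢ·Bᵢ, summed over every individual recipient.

r to a full sibling = 0.5 (full sibs share both parents — two paths of length 2: r = 2·(1/2)^2 = 1/2).
r to a half-sibling = 0.25 (half-sibs share one parent — one path of length 2: r = (1/2)^2 = 1/4).
r to a half first cousin = 1/16 (half first cousins share one grandparent — one path of length 4: r = (1/2)^4 = 1/16).
r to a full niece or nephew = 1/4 (full aunt/uncle↔niece/nephew: two paths of length 3 through the shared grandparent pair: r = 2·(1/2)^3 = 1/4).
Summing one r·B term per recipient: 4·0.5·0.0522 + 3·0.25·0.0367 + 4·0.0625·0.479 + 3·0.25·0.0197 = 0.26645.

0.26645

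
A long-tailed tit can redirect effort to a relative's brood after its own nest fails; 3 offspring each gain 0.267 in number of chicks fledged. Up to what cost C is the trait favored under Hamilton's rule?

r to an offspring = 0.5 (one parent–offspring link: r = (1/2)^1 = 1/2).
Hamilton's rule: n·r·B > C, so the trait is favored while C < n·r·B = 3·0.5·0.267 = 0.4005.

0.4005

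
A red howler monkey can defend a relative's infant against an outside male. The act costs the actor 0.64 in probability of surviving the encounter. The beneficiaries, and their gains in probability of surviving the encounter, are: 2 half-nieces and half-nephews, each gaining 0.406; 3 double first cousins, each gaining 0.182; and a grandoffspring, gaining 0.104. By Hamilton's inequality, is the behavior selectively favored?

Hamilton's rule: the trait is favored when the sum of r·B over every recipient exceeds the actor's cost C.
r to a half-niece or half-nephew = 0.125 (half-aunt/uncle↔niece/nephew: one path of length 3: r = (1/2)^3 = 1/8).
r to a double first cousin = 1/4 (double first cousins share both grandparent pairs — four paths of length 4: r = 4·(1/2)^4 = 1/4).
r to a grandoffspring = 0.25 (two parent–offspring links: r = (1/2)^2 = 1/4).
Summing one r·B term per recipient: 2·0.125·0.406 + 3·0.25·0.182 + 1·0.25·0.104 = 0.264.
0.264 < 0.64: the indirect benefit is less than the cost.

No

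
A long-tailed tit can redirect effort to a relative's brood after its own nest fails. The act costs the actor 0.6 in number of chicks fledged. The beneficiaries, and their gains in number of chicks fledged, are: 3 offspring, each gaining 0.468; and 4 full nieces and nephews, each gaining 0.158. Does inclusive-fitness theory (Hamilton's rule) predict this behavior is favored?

Yes

Hamilton's rule: the trait is favored when the sum of r·B over every recipient exceeds the actor's cost C.
r to an offspring = 0.5 (one parent–offspring link: r = (1/2)^1 = 1/2).
r to a full niece or nephew = 1/4 (full aunt/uncle↔niece/nephew: two paths of length 3 through the shared grandparent pair: r = 2·(1/2)^3 = 1/4).
Summing one r·B term per recipient: 3·0.5·0.468 + 4·0.25·0.158 = 0.86.
0.86 > 0.6: the indirect benefit exceeds the cost.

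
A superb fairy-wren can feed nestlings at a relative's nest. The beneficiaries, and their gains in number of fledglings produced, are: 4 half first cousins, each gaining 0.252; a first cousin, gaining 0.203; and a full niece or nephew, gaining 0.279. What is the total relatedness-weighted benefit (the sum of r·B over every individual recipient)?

0.158125

r to a half first cousin = 1/16 (half first cousins share one grandparent — one path of length 4: r = (1/2)^4 = 1/16).
r to a first cousin = 1/8 (first cousins share one grandparent pair — two paths of length 4: r = 2·(1/2)^4 = 1/8).
r to a full niece or nephew = 0.25 (full aunt/uncle↔niece/nephew: two paths of length 3 through the shared grandparent pair: r = 2·(1/2)^3 = 1/4).
Summing one r·B term per recipient: 4·0.0625·0.252 + 1·0.125·0.203 + 1·0.25·0.279 = 0.158125.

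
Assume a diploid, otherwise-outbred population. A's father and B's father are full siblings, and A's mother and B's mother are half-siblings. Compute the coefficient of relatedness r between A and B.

Independent pedigree routes through distinct common ancestors add.
A and B are related in two ways: first cousins through their fathers (r = 1/8) and half first cousins through their mothers (r = 1/16).
r = 1/8 + 1/16 = 3/16 = 0.1875.

0.1875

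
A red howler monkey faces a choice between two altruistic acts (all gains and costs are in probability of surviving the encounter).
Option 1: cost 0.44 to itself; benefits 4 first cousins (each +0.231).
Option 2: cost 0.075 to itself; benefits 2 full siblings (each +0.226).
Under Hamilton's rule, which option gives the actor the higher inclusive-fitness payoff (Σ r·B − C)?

Option 1: r to a first cousin = 0.125.
Option 1: Σ r·B − C = (4·0.125·0.231) − 0.44 = -0.3245.
Option 2: r to a full sibling = 0.5.
Option 2: Σ r·B − C = (2·0.5·0.226) − 0.075 = 0.151.
Option 2 has the higher net inclusive-fitness payoff.

Option 2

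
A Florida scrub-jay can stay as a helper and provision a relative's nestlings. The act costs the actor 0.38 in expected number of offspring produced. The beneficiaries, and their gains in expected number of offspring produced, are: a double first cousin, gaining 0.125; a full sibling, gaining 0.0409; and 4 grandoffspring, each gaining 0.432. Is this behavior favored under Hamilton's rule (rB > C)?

Yes

Hamilton's rule: the trait is favored when the sum of r·B over every recipient exceeds the actor's cost C.
r to a double first cousin = 0.25 (double first cousins share both grandparent pairs — four paths of length 4: r = 4·(1/2)^4 = 1/4).
r to a full sibling = 0.5 (full sibs share both parents — two paths of length 2: r = 2·(1/2)^2 = 1/2).
r to a grandoffspring = 0.25 (two parent–offspring links: r = (1/2)^2 = 1/4).
Summing one r·B term per recipient: 1·0.25·0.125 + 1·0.5·0.0409 + 4·0.25·0.432 = 0.4837.
0.4837 > 0.38: the indirect benefit exceeds the cost.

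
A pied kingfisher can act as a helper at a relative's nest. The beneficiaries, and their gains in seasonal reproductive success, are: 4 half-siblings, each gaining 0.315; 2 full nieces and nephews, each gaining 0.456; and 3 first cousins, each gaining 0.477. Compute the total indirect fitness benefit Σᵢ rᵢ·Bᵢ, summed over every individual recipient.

0.721875

r to a half-sibling = 1/4 (half-sibs share one parent — one path of length 2: r = (1/2)^2 = 1/4).
r to a full niece or nephew = 0.25 (full aunt/uncle↔niece/nephew: two paths of length 3 through the shared grandparent pair: r = 2·(1/2)^3 = 1/4).
r to a first cousin = 1/8 (first cousins share one grandparent pair — two paths of length 4: r = 2·(1/2)^4 = 1/8).
Summing one r·B term per recipient: 4·0.25·0.315 + 2·0.25·0.456 + 3·0.125·0.477 = 0.721875.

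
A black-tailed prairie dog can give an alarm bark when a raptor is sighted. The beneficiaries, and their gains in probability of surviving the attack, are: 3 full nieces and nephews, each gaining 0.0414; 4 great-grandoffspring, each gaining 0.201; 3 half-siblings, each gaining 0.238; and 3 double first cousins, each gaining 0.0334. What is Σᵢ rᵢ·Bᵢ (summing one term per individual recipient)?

r to a full niece or nephew = 1/4 (full aunt/uncle↔niece/nephew: two paths of length 3 through the shared grandparent pair: r = 2·(1/2)^3 = 1/4).
r to a great-grandoffspring = 1/8 (three parent–offspring links: r = (1/2)^3 = 1/8).
r to a half-sibling = 0.25 (half-sibs share one parent — one path of length 2: r = (1/2)^2 = 1/4).
r to a double first cousin = 0.25 (double first cousins share both grandparent pairs — four paths of length 4: r = 4·(1/2)^4 = 1/4).
Summing one r·B term per recipient: 3·0.25·0.0414 + 4·0.125·0.201 + 3·0.25·0.238 + 3·0.25·0.0334 = 0.3351.

0.3351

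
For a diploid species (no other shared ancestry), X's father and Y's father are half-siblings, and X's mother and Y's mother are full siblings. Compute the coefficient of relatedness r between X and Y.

0.1875

Wright's path rule: contributions from independent ancestry routes add.
X and Y are related in two ways: half first cousins through their fathers (r = 1/16) and first cousins through their mothers (r = 1/8).
r = 1/16 + 1/8 = 0.1875.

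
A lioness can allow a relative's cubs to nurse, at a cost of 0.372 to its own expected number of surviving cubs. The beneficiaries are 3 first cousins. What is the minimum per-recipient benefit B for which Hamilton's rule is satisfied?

r to a first cousin = 1/8 (first cousins share one grandparent pair — two paths of length 4: r = 2·(1/2)^4 = 1/8).
Hamilton's rule with n recipients of equal r: n·r·B > C, so B > C/(n·r) = 0.372/(3·0.125) = 0.992.

0.992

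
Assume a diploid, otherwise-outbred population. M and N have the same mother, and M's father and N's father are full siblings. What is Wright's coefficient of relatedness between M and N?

Wright's path rule: contributions from independent ancestry routes add.
M and N are related in two ways: half-sibs through their shared mother (r = 1/4) and first cousins through their fathers (r = 1/8).
r = 1/4 + 1/8 = 3/8 = 0.375.

0.375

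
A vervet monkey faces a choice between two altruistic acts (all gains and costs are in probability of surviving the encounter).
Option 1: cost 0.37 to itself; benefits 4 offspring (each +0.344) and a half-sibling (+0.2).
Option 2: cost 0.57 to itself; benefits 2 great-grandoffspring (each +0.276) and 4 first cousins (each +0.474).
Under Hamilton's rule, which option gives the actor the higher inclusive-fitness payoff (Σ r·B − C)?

Option 1

Option 1: r to an offspring = 0.5.
Option 1: r to a half-sibling = 0.25.
Option 1: Σ r·B − C = (4·0.5·0.344 + 1·0.25·0.2) − 0.37 = 0.368.
Option 2: r to a great-grandoffspring = 0.125.
Option 2: r to a first cousin = 0.125.
Option 2: Σ r·B − C = (2·0.125·0.276 + 4·0.125·0.474) − 0.57 = -0.264.
Option 1 has the higher net inclusive-fitness payoff.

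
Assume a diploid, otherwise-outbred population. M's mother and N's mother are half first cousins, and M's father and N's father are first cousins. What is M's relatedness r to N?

Relatedness sums over independent paths through distinct common ancestors.
M and N are related in two ways: half second cousins through their mothers (r = 1/64) and second cousins through their fathers (r = 1/32).
r = 1/64 + 1/32 = 3/64 = 0.046875.

0.046875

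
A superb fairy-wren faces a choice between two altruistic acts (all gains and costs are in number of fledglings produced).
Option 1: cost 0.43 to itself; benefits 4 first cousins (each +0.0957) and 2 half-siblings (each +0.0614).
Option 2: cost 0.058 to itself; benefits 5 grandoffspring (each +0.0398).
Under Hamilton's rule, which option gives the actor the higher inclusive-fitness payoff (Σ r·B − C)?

Option 2

Option 1: r to a first cousin = 0.125.
Option 1: r to a half-sibling = 0.25.
Option 1: Σ r·B − C = (4·0.125·0.0957 + 2·0.25·0.0614) − 0.43 = -0.35145.
Option 2: r to a grandoffspring = 0.25.
Option 2: Σ r·B − C = (5·0.25·0.0398) − 0.058 = -0.00825.
Option 2 has the higher net inclusive-fitness payoff.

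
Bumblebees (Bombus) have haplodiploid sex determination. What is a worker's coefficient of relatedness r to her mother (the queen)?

0.5

One meiotic link between diploid queen and diploid daughter: r = 1/2.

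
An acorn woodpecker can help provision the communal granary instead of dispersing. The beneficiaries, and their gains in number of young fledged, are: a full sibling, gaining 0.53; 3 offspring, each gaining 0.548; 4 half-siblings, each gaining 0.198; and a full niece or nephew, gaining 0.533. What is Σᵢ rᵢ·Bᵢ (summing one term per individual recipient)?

r to a full sibling = 1/2 (full sibs share both parents — two paths of length 2: r = 2·(1/2)^2 = 1/2).
r to an offspring = 1/2 (one parent–offspring link: r = (1/2)^1 = 1/2).
r to a half-sibling = 1/4 (half-sibs share one parent — one path of length 2: r = (1/2)^2 = 1/4).
r to a full niece or nephew = 1/4 (full aunt/uncle↔niece/nephew: two paths of length 3 through the shared grandparent pair: r = 2·(1/2)^3 = 1/4).
Summing one r·B term per recipient: 1·0.5·0.53 + 3·0.5·0.548 + 4·0.25·0.198 + 1·0.25·0.533 = 1.41825.

1.41825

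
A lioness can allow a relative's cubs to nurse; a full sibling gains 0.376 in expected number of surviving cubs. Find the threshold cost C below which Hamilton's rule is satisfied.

0.188

r to a full sibling = 0.5 (full sibs share both parents — two paths of length 2: r = 2·(1/2)^2 = 1/2).
Hamilton's rule: n·r·B > C, so the trait is favored while C < n·r·B = 1·0.5·0.376 = 0.188.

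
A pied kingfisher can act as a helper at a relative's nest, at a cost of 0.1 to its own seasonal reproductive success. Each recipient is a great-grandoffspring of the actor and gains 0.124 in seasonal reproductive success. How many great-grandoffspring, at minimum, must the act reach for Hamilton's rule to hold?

7

r to a great-grandoffspring = 1/8 (three parent–offspring links: r = (1/2)^3 = 1/8).
Hamilton's rule: n·r·B > C  ⇒  n > C/(r·B) = 0.1/(0.125·0.124) = 6.452.
The smallest integer exceeding 6.452 is 7.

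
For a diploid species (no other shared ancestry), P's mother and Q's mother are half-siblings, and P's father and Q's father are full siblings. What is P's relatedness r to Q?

Independent pedigree routes through distinct common ancestors add.
P and Q are related in two ways: half first cousins through their mothers (r = 1/16) and first cousins through their fathers (r = 1/8).
r = 1/16 + 1/8 = 3/16 = 0.1875.

0.1875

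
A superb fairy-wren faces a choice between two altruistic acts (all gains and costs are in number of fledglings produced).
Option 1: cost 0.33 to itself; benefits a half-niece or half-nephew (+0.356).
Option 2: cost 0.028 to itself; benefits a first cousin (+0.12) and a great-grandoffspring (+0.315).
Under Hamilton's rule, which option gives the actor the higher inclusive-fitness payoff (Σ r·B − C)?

Option 2

Option 1: r to a half-niece or half-nephew = 0.125.
Option 1: Σ r·B − C = (1·0.125·0.356) − 0.33 = -0.2855.
Option 2: r to a first cousin = 0.125.
Option 2: r to a great-grandoffspring = 0.125.
Option 2: Σ r·B − C = (1·0.125·0.12 + 1·0.125·0.315) − 0.028 = 0.026375.
Option 2 has the higher net inclusive-fitness payoff.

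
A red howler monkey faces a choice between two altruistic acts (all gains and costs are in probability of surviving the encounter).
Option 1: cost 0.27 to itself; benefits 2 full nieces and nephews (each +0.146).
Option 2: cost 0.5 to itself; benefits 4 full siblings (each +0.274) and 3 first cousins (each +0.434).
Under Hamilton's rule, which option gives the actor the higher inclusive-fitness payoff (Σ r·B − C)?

Option 2

Option 1: r to a full niece or nephew = 0.25.
Option 1: Σ r·B − C = (2·0.25·0.146) − 0.27 = -0.197.
Option 2: r to a full sibling = 0.5.
Option 2: r to a first cousin = 0.125.
Option 2: Σ r·B − C = (4·0.5·0.274 + 3·0.125·0.434) − 0.5 = 0.21075.
Option 2 has the higher net inclusive-fitness payoff.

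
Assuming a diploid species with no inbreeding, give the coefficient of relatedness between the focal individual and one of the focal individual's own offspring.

0.5

Each parent–offspring link contributes a factor of 1/2, and independent paths through distinct common ancestors add.
One parent–offspring link: r = (1/2)^1 = 1/2.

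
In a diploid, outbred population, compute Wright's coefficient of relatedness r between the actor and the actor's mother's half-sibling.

0.125

Each parent–offspring link contributes a factor of 1/2, and independent paths through distinct common ancestors add.
Half-aunt/uncle↔niece/nephew: one path of length 3: r = (1/2)^3 = 1/8.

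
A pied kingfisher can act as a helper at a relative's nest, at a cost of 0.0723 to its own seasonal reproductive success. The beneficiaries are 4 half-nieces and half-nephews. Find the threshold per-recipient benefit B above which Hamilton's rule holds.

0.1446

r to a half-niece or half-nephew = 1/8 (half-aunt/uncle↔niece/nephew: one path of length 3: r = (1/2)^3 = 1/8).
Hamilton's rule with n recipients of equal r: n·r·B > C, so B > C/(n·r) = 0.0723/(4·0.125) = 0.1446.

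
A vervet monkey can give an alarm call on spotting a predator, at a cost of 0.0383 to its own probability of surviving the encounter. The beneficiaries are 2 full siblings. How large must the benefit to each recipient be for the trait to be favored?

0.0383

r to a full sibling = 0.5 (full sibs share both parents — two paths of length 2: r = 2·(1/2)^2 = 1/2).
Hamilton's rule with n recipients of equal r: n·r·B > C, so B > C/(n·r) = 0.0383/(2·0.5) = 0.0383.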